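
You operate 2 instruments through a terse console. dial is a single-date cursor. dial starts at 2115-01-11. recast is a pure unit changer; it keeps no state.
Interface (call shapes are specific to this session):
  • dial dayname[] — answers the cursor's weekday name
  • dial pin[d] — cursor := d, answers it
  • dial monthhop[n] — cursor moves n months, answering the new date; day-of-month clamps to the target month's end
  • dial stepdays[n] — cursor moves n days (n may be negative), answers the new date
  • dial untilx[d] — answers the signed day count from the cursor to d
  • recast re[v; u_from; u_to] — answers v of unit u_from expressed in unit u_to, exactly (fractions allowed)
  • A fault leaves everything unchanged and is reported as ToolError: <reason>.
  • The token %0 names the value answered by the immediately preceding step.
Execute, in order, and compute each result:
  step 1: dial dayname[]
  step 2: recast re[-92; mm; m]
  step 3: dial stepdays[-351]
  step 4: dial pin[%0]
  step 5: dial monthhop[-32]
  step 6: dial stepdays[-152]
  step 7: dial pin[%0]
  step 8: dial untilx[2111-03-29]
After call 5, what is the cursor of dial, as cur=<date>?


> dial dayname
= Friday
> recast re v→-92 u_from→mm u_to→m
= -23/250
> dial stepdays n→-351
= 2114-01-25
> dial pin d→%0
= 2114-01-25
> dial monthhop n→-32
= 2111-05-25
> dial stepdays n→-152
= 2110-12-24
> dial pin d→%0
= 2110-12-24
> dial untilx d→2111-03-29
= 95

Answer: cur=2111-05-25


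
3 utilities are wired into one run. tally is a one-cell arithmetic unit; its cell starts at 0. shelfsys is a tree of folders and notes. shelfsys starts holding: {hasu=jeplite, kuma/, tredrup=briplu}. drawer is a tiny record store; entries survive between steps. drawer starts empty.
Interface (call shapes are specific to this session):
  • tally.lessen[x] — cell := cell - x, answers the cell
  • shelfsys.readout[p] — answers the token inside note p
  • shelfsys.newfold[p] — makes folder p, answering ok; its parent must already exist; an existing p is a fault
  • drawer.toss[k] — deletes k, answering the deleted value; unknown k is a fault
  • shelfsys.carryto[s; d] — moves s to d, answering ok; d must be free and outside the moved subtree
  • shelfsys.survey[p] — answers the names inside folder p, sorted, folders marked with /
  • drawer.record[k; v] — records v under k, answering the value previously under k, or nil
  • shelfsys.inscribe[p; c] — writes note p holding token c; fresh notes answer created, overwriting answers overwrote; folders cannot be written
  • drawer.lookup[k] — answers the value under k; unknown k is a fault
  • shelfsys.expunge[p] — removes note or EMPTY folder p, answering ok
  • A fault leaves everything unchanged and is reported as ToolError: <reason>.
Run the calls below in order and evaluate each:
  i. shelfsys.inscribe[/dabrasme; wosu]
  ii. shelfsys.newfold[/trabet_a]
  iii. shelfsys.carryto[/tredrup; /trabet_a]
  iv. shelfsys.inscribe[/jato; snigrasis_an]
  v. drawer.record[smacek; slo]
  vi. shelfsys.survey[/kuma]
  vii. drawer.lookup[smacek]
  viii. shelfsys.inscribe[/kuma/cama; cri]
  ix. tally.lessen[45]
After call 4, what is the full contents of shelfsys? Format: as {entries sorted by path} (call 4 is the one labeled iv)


Answer: {dabrasme=wosu, hasu=jeplite, jato=snigrasis_an, kuma/, trabet_a/, tredrup=briplu}

Derivation:
[in] shelfsys.inscribe /dabrasme wosu
= created
[in] shelfsys.newfold /trabet_a
= ok
[in] shelfsys.carryto /tredrup /trabet_a
= ToolError: exists
[in] shelfsys.inscribe /jato snigrasis_an
= created
[in] drawer.record smacek slo
= nil
[in] shelfsys.survey /kuma
= []
[in] drawer.lookup smacek
= slo
[in] shelfsys.inscribe /kuma/cama cri
= created
[in] tally.lessen 45
= -45


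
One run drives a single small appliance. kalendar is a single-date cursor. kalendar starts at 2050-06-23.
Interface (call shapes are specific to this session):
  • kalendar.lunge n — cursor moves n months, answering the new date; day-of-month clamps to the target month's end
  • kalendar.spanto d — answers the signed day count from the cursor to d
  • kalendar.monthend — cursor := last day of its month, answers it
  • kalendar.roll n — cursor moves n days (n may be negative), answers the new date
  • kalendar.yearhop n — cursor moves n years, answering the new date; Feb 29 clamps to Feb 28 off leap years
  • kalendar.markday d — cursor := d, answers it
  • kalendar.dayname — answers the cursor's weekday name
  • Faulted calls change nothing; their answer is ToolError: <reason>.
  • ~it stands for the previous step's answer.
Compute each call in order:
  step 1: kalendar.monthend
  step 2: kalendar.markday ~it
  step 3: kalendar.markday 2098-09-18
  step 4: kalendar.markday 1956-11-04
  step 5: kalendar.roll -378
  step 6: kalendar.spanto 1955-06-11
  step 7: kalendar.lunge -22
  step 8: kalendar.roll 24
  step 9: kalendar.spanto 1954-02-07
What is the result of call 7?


Answer: 1953-12-23

Derivation:
% 1. monthend() => 2050-06-30
% 2. markday(d→~it) => 2050-06-30
% 3. markday(d→2098-09-18) => 2098-09-18
% 4. markday(d→1956-11-04) => 1956-11-04
% 5. roll(n→-378) => 1955-10-23
% 6. spanto(d→1955-06-11) => -134
% 7. lunge(n→-22) => 1953-12-23
% 8. roll(n→24) => 1954-01-16
% 9. spanto(d→1954-02-07) => 22


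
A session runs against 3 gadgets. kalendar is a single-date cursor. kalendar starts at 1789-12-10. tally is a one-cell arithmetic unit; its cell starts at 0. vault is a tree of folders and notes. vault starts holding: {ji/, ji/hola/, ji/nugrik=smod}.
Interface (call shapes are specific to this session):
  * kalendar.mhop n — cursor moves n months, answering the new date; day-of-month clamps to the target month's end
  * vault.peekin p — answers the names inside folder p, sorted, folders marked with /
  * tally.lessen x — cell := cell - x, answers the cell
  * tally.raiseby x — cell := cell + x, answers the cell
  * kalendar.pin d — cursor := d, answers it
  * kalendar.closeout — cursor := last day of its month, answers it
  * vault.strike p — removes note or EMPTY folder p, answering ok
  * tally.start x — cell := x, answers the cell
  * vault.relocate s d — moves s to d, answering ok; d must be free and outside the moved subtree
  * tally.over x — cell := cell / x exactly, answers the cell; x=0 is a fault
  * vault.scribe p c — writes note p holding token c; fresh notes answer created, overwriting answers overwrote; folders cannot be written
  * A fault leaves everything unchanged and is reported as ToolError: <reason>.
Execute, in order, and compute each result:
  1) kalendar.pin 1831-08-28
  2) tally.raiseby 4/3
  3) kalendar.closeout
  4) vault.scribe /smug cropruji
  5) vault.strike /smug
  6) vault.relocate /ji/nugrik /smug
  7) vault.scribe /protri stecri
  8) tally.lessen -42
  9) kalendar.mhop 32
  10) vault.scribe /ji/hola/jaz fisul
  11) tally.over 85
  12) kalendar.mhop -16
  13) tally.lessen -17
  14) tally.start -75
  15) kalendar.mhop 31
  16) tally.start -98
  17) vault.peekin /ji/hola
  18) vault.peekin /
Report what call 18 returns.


Step: kalendar.pin[1831-08-28]
Result: 1831-08-28
Step: tally.raiseby[4/3]
Result: 4/3
Step: kalendar.closeout[]
Result: 1831-08-31
Step: vault.scribe[/smug; cropruji]
Result: created
Step: vault.strike[/smug]
Result: ok
Step: vault.relocate[/ji/nugrik; /smug]
Result: ok
Step: vault.scribe[/protri; stecri]
Result: created
Step: tally.lessen[-42]
Result: 130/3
Step: kalendar.mhop[32]
Result: 1834-04-30
Step: vault.scribe[/ji/hola/jaz; fisul]
Result: created
Step: tally.over[85]
Result: 26/51
Step: kalendar.mhop[-16]
Result: 1832-12-30
Step: tally.lessen[-17]
Result: 893/51
Step: tally.start[-75]
Result: -75
Step: kalendar.mhop[31]
Result: 1835-07-30
Step: tally.start[-98]
Result: -98
Step: vault.peekin[/ji/hola]
Result: [jaz]
Step: vault.peekin[/]
Result: [ji/, protri, smug]

Answer: [ji/, protri, smug]


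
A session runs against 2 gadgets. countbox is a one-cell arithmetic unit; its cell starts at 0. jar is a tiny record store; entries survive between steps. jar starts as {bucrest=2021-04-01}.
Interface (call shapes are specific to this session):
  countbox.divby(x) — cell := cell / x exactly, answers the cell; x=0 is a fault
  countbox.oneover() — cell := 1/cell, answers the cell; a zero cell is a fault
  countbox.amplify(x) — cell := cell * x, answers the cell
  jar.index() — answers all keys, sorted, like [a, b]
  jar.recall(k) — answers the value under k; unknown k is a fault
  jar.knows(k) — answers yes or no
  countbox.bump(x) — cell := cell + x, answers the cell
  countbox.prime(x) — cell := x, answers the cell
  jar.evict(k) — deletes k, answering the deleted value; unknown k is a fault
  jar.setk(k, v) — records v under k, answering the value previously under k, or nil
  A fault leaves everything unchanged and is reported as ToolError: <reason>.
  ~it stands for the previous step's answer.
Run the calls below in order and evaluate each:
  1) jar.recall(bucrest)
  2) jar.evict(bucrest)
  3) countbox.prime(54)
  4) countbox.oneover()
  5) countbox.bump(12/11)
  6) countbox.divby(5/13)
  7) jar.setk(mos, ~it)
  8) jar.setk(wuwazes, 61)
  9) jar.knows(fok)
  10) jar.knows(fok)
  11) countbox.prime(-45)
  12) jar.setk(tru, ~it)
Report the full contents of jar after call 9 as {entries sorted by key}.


Answer: {mos=8567/2970, wuwazes=61}

Derivation:
>>> jar.recall k='bucrest'
[out] 2021-04-01
>>> jar.evict k='bucrest'
[out] 2021-04-01
>>> countbox.prime x='54'
[out] 54
>>> countbox.oneover
[out] 1/54
>>> countbox.bump x='12/11'
[out] 659/594
>>> countbox.divby x='5/13'
[out] 8567/2970
>>> jar.setk k='mos' v='~it'
[out] nil
>>> jar.setk k='wuwazes' v='61'
[out] nil
>>> jar.knows k='fok'
[out] no
>>> jar.knows k='fok'
[out] no
>>> countbox.prime x='-45'
[out] -45
>>> jar.setk k='tru' v='~it'
[out] nil


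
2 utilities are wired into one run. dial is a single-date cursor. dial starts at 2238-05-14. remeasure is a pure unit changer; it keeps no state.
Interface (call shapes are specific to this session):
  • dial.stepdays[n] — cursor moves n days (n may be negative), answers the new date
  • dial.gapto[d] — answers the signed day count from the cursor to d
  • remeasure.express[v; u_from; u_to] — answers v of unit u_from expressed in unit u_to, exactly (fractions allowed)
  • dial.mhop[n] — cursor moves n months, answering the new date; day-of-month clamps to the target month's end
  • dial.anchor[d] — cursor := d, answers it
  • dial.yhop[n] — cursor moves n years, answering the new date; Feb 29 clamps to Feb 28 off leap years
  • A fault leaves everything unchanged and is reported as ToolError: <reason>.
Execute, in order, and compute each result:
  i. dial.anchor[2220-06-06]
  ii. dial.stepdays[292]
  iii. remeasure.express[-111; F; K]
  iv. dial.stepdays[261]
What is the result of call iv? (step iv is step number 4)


Answer: 2221-12-11

Derivation:
Step: dial.anchor[d→2220-06-06]
Result: 2220-06-06
Step: dial.stepdays[n→292]
Result: 2221-03-25
Step: remeasure.express[v→-111; u_from→F; u_to→K]
Result: 34867/180
Step: dial.stepdays[n→261]
Result: 2221-12-11


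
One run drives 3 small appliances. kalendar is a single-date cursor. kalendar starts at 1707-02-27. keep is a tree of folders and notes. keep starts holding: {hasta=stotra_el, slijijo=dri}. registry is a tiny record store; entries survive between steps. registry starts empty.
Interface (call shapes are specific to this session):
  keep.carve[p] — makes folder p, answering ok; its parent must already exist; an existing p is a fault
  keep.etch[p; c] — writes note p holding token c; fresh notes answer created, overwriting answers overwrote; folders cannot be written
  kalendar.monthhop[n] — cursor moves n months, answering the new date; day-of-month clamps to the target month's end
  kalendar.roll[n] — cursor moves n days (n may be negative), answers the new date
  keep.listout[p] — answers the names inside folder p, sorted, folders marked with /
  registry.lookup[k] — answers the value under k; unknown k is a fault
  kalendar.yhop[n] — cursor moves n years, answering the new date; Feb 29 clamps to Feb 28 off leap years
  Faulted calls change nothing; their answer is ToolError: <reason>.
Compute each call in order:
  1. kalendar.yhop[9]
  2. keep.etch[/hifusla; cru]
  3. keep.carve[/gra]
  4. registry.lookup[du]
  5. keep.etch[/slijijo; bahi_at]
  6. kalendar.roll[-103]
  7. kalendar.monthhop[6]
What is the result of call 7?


Answer: 1716-05-16

Derivation:
Then kalendar.yhop using n=9, which returns 1716-02-27.
Next I call keep.etch using p=/hifusla, c=cru, and see created.
Invoking keep.carve using p=/gra, and observe ok.
I use registry.lookup using k=du, and see ToolError: no such key du.
Calling keep.etch using p=/slijijo, c=bahi_at, which returns overwrote.
I try kalendar.roll using n=-103, and get 1715-11-16.
I use kalendar.monthhop using n=6, → 1716-05-16.


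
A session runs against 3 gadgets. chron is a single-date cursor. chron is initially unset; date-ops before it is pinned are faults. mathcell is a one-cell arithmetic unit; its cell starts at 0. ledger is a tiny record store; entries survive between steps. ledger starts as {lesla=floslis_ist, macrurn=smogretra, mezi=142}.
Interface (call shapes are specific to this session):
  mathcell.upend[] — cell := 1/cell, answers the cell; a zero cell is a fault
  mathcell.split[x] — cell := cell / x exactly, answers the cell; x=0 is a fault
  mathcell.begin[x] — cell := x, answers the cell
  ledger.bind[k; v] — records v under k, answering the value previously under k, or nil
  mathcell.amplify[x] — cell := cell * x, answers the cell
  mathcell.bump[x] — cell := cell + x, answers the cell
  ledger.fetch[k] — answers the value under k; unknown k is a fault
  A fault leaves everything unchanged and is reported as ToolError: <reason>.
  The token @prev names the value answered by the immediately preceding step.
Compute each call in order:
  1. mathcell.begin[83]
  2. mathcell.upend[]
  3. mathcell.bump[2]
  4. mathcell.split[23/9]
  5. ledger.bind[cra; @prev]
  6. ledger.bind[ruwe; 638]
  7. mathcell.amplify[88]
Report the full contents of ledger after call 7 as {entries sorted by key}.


Answer: {cra=1503/1909, lesla=floslis_ist, macrurn=smogretra, mezi=142, ruwe=638}

Derivation:
! begin(83) : 83
! upend() : 1/83
! bump(2) : 167/83
! split(23/9) : 1503/1909
! bind(cra, @prev) : nil
! bind(ruwe, 638) : nil
! amplify(88) : 132264/1909


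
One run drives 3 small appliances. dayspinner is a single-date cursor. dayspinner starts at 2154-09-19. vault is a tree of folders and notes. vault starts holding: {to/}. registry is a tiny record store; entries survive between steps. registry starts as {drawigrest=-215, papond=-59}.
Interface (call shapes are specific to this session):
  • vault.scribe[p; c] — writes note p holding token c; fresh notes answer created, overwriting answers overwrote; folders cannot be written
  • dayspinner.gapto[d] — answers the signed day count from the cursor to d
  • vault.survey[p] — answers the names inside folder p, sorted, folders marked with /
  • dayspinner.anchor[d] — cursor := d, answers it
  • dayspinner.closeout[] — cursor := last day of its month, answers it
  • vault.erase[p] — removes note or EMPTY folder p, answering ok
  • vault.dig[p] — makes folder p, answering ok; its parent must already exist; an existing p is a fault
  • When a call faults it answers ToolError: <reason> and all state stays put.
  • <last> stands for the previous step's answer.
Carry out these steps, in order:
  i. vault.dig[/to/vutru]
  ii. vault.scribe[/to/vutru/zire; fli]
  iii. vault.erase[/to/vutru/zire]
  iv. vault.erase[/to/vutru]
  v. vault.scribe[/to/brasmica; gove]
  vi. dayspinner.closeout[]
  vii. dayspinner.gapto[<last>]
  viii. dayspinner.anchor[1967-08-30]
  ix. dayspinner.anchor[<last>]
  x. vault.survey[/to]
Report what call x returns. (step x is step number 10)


Answer: [brasmica]

Derivation:
CALL vault.dig[p=/to/vutru]
RET  ok
CALL vault.scribe[p=/to/vutru/zire; c=fli]
RET  created
CALL vault.erase[p=/to/vutru/zire]
RET  ok
CALL vault.erase[p=/to/vutru]
RET  ok
CALL vault.scribe[p=/to/brasmica; c=gove]
RET  created
CALL dayspinner.closeout[]
RET  2154-09-30
CALL dayspinner.gapto[d=<last>]
RET  0
CALL dayspinner.anchor[d=1967-08-30]
RET  1967-08-30
CALL dayspinner.anchor[d=<last>]
RET  1967-08-30
CALL vault.survey[p=/to]
RET  [brasmica]


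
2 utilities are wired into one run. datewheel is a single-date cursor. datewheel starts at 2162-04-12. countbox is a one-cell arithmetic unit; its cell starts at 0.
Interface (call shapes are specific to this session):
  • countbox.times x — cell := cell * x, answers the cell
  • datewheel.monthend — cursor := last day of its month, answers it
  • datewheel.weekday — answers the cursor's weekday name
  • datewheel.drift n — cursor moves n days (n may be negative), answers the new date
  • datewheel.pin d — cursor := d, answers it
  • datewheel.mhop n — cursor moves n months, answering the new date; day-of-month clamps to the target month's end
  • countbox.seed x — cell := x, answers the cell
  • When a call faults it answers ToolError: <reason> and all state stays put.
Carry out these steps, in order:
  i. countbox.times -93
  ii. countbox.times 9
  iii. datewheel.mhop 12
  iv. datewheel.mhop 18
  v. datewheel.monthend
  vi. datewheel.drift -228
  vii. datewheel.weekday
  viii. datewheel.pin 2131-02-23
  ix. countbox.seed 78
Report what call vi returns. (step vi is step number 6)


Answer: 2164-03-17

Derivation:
-> countbox.times(x: -93)
<- 0
-> countbox.times(x: 9)
<- 0
-> datewheel.mhop(n: 12)
<- 2163-04-12
-> datewheel.mhop(n: 18)
<- 2164-10-12
-> datewheel.monthend()
<- 2164-10-31
-> datewheel.drift(n: -228)
<- 2164-03-17
-> datewheel.weekday()
<- Saturday
-> datewheel.pin(d: 2131-02-23)
<- 2131-02-23
-> countbox.seed(x: 78)
<- 78


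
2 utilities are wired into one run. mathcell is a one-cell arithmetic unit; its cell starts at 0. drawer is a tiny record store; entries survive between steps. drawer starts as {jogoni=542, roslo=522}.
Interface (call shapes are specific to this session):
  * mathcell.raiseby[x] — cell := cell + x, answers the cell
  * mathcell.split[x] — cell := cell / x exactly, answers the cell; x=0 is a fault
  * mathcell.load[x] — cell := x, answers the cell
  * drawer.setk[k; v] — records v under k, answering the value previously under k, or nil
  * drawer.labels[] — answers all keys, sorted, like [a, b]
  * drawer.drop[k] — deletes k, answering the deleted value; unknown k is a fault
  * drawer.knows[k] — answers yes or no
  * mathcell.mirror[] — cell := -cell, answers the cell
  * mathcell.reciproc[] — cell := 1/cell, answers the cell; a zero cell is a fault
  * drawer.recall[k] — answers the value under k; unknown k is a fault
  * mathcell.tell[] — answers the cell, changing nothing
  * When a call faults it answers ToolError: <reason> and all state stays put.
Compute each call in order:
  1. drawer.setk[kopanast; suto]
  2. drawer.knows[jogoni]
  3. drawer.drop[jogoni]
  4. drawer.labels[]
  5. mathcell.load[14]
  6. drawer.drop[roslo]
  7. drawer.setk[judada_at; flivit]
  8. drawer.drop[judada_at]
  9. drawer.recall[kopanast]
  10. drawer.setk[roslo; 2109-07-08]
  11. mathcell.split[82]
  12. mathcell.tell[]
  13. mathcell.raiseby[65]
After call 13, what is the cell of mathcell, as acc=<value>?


Step: drawer.setk[k='kopanast'; v='suto']
Result: nil
Step: drawer.knows[k='jogoni']
Result: yes
Step: drawer.drop[k='jogoni']
Result: 542
Step: drawer.labels[]
Result: [kopanast, roslo]
Step: mathcell.load[x='14']
Result: 14
Step: drawer.drop[k='roslo']
Result: 522
Step: drawer.setk[k='judada_at'; v='flivit']
Result: nil
Step: drawer.drop[k='judada_at']
Result: flivit
Step: drawer.recall[k='kopanast']
Result: suto
Step: drawer.setk[k='roslo'; v='2109-07-08']
Result: nil
Step: mathcell.split[x='82']
Result: 7/41
Step: mathcell.tell[]
Result: 7/41
Step: mathcell.raiseby[x='65']
Result: 2672/41

Answer: acc=2672/41


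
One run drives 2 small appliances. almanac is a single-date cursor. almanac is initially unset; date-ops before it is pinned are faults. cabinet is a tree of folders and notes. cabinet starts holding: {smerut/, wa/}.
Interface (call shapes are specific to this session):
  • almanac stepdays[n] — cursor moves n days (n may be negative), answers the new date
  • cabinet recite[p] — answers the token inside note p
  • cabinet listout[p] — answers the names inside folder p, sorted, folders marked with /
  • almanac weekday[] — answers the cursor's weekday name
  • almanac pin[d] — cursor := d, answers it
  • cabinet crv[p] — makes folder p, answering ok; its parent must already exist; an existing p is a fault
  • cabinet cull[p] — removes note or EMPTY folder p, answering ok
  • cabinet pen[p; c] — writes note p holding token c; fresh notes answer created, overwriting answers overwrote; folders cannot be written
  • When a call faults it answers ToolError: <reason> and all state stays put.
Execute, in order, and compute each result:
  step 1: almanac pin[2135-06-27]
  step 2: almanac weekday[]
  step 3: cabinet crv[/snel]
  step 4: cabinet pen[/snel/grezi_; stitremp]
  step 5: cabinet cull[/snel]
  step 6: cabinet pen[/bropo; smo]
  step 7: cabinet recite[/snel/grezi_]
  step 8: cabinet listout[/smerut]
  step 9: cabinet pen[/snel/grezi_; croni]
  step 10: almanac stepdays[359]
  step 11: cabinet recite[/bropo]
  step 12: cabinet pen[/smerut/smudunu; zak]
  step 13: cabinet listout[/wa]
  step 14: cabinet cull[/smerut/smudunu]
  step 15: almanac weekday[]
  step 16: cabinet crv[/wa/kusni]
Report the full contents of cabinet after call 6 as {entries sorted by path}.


I invoke almanac pin passing d→2135-06-27, yielding 2135-06-27.
I invoke almanac weekday(), → Monday.
Invoking cabinet crv passing p→/snel, → ok.
Invoking cabinet pen passing p→/snel/grezi_, c→stitremp, and see created.
I try cabinet cull passing p→/snel, and see ToolError: not empty.
I run cabinet pen passing p→/bropo, c→smo, → created.
Invoking cabinet recite passing p→/snel/grezi_, and observe stitremp.
Then cabinet listout passing p→/smerut, giving [].
Invoking cabinet pen passing p→/snel/grezi_, c→croni, and get overwrote.
Using almanac stepdays passing n→359, and see 2136-06-20.
Next I call cabinet recite passing p→/bropo, yielding smo.
I use cabinet pen passing p→/smerut/smudunu, c→zak, giving created.
I call cabinet listout passing p→/wa, and get [].
I use cabinet cull passing p→/smerut/smudunu, → ok.
Calling almanac weekday, and observe Wednesday.
I use cabinet crv passing p→/wa/kusni, yielding ok.

Answer: {bropo=smo, smerut/, snel/, snel/grezi_=stitremp, wa/}


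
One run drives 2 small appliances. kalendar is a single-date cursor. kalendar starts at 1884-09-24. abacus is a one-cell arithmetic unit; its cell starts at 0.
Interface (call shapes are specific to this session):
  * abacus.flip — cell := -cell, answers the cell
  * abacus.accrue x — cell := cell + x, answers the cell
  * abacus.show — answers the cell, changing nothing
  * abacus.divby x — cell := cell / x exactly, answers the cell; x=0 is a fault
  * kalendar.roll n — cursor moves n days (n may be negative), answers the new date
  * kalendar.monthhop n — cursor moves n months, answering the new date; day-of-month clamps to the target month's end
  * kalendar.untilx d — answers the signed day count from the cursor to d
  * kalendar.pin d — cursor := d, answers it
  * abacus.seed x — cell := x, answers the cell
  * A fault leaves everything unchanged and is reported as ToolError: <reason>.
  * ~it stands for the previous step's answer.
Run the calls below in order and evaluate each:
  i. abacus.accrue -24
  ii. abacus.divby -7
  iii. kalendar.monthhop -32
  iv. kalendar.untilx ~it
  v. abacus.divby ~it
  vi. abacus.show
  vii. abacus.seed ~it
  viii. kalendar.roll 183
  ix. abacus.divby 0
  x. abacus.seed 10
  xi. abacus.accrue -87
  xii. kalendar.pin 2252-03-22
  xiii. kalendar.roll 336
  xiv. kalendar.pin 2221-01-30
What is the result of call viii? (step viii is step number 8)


Answer: 1882-07-26

Derivation:
Using accrue on x: -24, and observe -24.
I invoke divby on x: -7, — result: 24/7.
I try monthhop on n: -32, and see 1882-01-24.
I run untilx on d: ~it, and observe 0.
Calling divby on x: ~it, giving ToolError: division by zero.
Now I run show(), → 24/7.
I use seed on x: ~it, which returns 24/7.
Calling roll on n: 183, — result: 1882-07-26.
Then divby on x: 0, which returns ToolError: division by zero.
Calling seed on x: 10, which returns 10.
Now I run accrue on x: -87, and see -77.
I use pin on d: 2252-03-22, giving 2252-03-22.
Next I call roll on n: 336, and observe 2253-02-21.
I invoke pin on d: 2221-01-30, yielding 2221-01-30.


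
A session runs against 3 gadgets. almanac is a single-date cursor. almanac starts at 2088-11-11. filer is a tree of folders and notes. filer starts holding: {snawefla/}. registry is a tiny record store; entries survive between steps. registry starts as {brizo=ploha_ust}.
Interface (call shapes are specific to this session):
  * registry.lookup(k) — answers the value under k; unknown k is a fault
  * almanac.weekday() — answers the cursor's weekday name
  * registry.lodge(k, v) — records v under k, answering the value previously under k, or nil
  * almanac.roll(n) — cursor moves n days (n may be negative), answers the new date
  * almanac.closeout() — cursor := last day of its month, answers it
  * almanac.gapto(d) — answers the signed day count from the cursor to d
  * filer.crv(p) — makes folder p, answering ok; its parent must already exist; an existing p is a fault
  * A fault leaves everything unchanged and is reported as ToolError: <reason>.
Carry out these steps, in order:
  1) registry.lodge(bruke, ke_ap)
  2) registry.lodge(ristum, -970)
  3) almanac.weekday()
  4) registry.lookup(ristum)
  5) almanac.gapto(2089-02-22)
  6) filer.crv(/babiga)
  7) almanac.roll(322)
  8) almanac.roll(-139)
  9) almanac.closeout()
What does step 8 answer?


Answer: 2089-05-13

Derivation:
Invoking lodge passing k: bruke, v: ke_ap: nil.
Calling lodge passing k: ristum, v: -970, giving nil.
Then weekday(), and see Thursday.
I call lookup passing k: ristum, which returns -970.
Next I call gapto passing d: 2089-02-22: 103.
Next I call crv passing p: /babiga: ok.
I call roll passing n: 322, giving 2089-09-29.
I try roll passing n: -139, which returns 2089-05-13.
I call closeout, and get 2089-05-31.


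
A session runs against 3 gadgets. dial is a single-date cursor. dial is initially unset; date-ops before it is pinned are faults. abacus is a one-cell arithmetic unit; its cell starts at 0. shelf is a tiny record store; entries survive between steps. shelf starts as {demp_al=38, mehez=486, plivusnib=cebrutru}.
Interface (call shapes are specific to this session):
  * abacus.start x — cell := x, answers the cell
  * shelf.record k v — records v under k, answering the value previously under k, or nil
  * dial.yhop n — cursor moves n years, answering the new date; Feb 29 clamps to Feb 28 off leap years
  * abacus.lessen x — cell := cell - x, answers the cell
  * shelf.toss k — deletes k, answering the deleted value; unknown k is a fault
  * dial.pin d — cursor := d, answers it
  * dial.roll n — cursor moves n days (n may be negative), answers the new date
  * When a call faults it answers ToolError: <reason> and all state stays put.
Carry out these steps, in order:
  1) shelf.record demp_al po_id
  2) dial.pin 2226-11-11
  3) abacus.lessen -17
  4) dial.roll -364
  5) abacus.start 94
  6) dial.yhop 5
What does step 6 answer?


Answer: 2230-11-12

Derivation:
I run shelf.record(k='demp_al', v='po_id'): 38.
I use dial.pin(d='2226-11-11'), and get 2226-11-11.
Calling abacus.lessen(x='-17'), yielding 17.
I use dial.roll(n='-364'), and observe 2225-11-12.
Next I call abacus.start(x='94'), giving 94.
Next I call dial.yhop(n='5'), which returns 2230-11-12.


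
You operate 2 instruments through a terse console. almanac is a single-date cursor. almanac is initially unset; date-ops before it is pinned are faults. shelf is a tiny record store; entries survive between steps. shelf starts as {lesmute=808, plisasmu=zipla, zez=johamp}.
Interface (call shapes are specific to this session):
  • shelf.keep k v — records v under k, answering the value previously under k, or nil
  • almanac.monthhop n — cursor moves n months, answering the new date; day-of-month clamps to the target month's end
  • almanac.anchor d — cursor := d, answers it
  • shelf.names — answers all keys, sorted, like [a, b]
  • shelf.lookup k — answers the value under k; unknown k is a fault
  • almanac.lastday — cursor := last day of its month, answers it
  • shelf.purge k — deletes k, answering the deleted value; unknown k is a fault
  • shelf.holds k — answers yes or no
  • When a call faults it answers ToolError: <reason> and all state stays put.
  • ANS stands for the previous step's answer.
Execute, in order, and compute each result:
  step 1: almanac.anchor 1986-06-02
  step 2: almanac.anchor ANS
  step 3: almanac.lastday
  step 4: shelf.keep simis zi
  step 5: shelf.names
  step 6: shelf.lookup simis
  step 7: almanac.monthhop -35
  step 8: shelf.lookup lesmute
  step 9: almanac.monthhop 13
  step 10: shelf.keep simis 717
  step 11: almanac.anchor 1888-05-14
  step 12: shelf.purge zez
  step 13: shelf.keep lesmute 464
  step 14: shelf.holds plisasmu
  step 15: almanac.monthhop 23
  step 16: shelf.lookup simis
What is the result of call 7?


Answer: 1983-07-30

Derivation:
Invoking almanac.anchor with d→1986-06-02, and see 1986-06-02.
I try almanac.anchor with d→ANS, and observe 1986-06-02.
Next I call almanac.lastday, — result: 1986-06-30.
Using shelf.keep with k→simis, v→zi, yielding nil.
Next I call shelf.names, yielding [lesmute, plisasmu, simis, zez].
Then shelf.lookup with k→simis, and get zi.
Then almanac.monthhop with n→-35, and get 1983-07-30.
Using shelf.lookup with k→lesmute, yielding 808.
I run almanac.monthhop with n→13, → 1984-08-30.
I run shelf.keep with k→simis, v→717, yielding zi.
I call almanac.anchor with d→1888-05-14, giving 1888-05-14.
I try shelf.purge with k→zez, yielding johamp.
Invoking shelf.keep with k→lesmute, v→464, which returns 808.
Now I run shelf.holds with k→plisasmu: yes.
I try almanac.monthhop with n→23, — result: 1890-04-14.
I invoke shelf.lookup with k→simis, and observe 717.


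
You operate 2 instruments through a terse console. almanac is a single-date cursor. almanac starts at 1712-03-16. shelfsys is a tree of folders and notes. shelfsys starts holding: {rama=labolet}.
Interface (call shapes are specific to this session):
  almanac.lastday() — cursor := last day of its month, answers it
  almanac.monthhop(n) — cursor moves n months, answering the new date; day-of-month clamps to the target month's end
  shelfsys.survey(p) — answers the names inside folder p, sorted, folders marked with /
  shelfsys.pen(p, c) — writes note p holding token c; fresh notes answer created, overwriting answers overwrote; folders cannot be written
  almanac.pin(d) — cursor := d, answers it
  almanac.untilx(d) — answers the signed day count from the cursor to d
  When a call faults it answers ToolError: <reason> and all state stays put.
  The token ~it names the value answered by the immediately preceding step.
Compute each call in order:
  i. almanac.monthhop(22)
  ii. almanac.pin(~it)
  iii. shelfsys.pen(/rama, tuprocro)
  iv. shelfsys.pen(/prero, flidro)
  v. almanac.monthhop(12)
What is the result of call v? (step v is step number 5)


[in] monthhop 22
[out] 1714-01-16
[in] pin ~it
[out] 1714-01-16
[in] pen /rama tuprocro
[out] overwrote
[in] pen /prero flidro
[out] created
[in] monthhop 12
[out] 1715-01-16

Answer: 1715-01-16


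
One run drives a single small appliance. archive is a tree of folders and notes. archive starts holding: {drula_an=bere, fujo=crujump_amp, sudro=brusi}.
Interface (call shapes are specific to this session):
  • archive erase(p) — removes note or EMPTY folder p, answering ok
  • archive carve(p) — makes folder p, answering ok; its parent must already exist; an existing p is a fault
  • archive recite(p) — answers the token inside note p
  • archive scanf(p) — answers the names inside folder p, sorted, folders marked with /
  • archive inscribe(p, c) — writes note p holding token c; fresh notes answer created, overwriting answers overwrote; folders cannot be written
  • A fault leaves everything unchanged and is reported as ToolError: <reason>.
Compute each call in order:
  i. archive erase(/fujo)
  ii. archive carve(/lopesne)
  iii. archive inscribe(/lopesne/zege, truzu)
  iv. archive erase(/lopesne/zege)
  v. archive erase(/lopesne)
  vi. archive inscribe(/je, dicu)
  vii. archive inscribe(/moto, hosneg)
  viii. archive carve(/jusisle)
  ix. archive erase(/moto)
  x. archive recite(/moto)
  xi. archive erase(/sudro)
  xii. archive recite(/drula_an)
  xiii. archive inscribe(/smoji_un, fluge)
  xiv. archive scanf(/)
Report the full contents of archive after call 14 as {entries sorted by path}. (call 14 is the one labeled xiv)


Do: archive erase[/fujo]
See: ok
Do: archive carve[/lopesne]
See: ok
Do: archive inscribe[/lopesne/zege; truzu]
See: created
Do: archive erase[/lopesne/zege]
See: ok
Do: archive erase[/lopesne]
See: ok
Do: archive inscribe[/je; dicu]
See: created
Do: archive inscribe[/moto; hosneg]
See: created
Do: archive carve[/jusisle]
See: ok
Do: archive erase[/moto]
See: ok
Do: archive recite[/moto]
See: ToolError: not found
Do: archive erase[/sudro]
See: ok
Do: archive recite[/drula_an]
See: bere
Do: archive inscribe[/smoji_un; fluge]
See: created
Do: archive scanf[/]
See: [drula_an, je, jusisle/, smoji_un]

Answer: {drula_an=bere, je=dicu, jusisle/, smoji_un=fluge}


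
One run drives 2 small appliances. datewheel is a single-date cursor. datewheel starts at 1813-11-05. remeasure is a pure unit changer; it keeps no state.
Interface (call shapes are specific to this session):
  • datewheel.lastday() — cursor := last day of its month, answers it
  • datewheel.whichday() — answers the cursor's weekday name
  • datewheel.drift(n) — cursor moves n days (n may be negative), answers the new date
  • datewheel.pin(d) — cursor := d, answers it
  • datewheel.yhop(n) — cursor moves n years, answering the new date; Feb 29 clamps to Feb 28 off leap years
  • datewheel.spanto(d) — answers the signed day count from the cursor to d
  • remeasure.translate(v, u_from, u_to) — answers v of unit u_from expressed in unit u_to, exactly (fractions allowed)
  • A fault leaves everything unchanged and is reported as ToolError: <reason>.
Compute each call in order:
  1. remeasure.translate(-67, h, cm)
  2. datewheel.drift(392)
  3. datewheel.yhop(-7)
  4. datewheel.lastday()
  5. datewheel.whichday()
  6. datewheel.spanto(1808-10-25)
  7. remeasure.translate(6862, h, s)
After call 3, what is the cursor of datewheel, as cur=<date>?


Answer: cur=1807-12-02

Derivation:
// translate(v='-67', u_from='h', u_to='cm') -> ToolError: incompatible units
// drift(n='392') -> 1814-12-02
// yhop(n='-7') -> 1807-12-02
// lastday() -> 1807-12-31
// whichday() -> Thursday
// spanto(d='1808-10-25') -> 299
// translate(v='6862', u_from='h', u_to='s') -> 24703200


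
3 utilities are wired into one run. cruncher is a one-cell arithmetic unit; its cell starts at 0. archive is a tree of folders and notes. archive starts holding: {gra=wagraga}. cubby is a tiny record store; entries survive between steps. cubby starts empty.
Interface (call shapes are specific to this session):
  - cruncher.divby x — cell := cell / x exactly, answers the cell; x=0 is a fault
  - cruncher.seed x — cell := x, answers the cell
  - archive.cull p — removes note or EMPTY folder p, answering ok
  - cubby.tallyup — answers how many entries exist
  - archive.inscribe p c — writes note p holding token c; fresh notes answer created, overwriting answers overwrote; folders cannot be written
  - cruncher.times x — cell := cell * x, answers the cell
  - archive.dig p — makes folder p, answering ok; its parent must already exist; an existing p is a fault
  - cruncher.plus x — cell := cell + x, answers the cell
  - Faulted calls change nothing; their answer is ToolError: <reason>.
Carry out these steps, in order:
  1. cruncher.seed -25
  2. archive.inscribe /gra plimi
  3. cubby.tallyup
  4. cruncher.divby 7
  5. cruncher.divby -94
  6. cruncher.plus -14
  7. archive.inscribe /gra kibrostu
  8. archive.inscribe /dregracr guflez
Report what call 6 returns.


Answer: -9187/658

Derivation:
I run cruncher.seed with x='-25', and observe -25.
I invoke archive.inscribe with p='/gra', c='plimi', and observe overwrote.
Next I call cubby.tallyup: 0.
I use cruncher.divby with x='7', yielding -25/7.
I run cruncher.divby with x='-94', and see 25/658.
Invoking cruncher.plus with x='-14', — result: -9187/658.
Invoking archive.inscribe with p='/gra', c='kibrostu': overwrote.
Calling archive.inscribe with p='/dregracr', c='guflez', → created.


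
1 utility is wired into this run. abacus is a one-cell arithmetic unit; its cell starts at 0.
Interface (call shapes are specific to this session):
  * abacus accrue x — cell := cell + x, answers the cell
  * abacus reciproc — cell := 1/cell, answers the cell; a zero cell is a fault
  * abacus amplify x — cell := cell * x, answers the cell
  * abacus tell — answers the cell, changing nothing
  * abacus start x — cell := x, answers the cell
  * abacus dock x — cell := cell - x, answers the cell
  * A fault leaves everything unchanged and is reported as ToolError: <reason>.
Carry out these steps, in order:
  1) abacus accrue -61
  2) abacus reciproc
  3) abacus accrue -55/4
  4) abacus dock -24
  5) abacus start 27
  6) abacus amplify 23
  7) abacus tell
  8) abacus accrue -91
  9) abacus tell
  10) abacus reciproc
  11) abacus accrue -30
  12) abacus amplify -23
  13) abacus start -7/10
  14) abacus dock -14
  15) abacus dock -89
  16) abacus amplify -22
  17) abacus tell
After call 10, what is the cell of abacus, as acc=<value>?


// 1. abacus accrue(x→-61) ~> -61
// 2. abacus reciproc() ~> -1/61
// 3. abacus accrue(x→-55/4) ~> -3359/244
// 4. abacus dock(x→-24) ~> 2497/244
// 5. abacus start(x→27) ~> 27
// 6. abacus amplify(x→23) ~> 621
// 7. abacus tell() ~> 621
// 8. abacus accrue(x→-91) ~> 530
// 9. abacus tell() ~> 530
// 10. abacus reciproc() ~> 1/530
// 11. abacus accrue(x→-30) ~> -15899/530
// 12. abacus amplify(x→-23) ~> 365677/530
// 13. abacus start(x→-7/10) ~> -7/10
// 14. abacus dock(x→-14) ~> 133/10
// 15. abacus dock(x→-89) ~> 1023/10
// 16. abacus amplify(x→-22) ~> -11253/5
// 17. abacus tell() ~> -11253/5

Answer: acc=1/530


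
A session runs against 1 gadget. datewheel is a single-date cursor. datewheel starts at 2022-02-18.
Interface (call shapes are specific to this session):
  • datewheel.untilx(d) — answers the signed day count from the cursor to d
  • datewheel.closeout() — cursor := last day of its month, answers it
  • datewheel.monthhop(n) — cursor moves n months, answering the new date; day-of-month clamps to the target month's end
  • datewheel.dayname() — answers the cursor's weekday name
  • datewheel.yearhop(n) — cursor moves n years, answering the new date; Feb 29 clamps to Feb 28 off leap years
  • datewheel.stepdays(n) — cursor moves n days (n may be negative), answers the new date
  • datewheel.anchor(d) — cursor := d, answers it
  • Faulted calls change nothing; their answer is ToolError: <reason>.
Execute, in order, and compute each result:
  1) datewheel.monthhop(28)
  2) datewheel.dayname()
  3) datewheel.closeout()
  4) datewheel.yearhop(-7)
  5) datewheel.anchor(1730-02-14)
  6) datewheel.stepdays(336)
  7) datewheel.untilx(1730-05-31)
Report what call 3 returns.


Answer: 2024-06-30

Derivation:
>>> datewheel.monthhop n→28
:: 2024-06-18
>>> datewheel.dayname
:: Tuesday
>>> datewheel.closeout
:: 2024-06-30
>>> datewheel.yearhop n→-7
:: 2017-06-30
>>> datewheel.anchor d→1730-02-14
:: 1730-02-14
>>> datewheel.stepdays n→336
:: 1731-01-16
>>> datewheel.untilx d→1730-05-31
:: -230
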